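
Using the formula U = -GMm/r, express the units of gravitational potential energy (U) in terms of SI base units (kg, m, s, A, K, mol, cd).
Units of each symbol in U = -GMm/r:
  G (gravitational constant): m³/(kg·s²)
  M (mass): kg
  m (mass): kg
  r (distance): m  → in the denominator, contributes 1/m
  The minus sign does not affect the units.

Multiplying the contributions: [m³/(kg·s²)] · [kg] · [kg] · [1/m]
Adding exponents of each base unit: kg: 1, m: 2, s: -2
SI base units of gravitational potential energy: kg·m²/s²

Answer: kg·m²/s²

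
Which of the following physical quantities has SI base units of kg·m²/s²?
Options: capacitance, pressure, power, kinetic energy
Checking the SI base units of each option:
  capacitance (C = Q/V): s⁴·A²/(kg·m²)  ✗
  pressure (P = F/A): kg/(m·s²)  ✗
  power (P = W/t): kg·m²/s³  ✗
  kinetic energy (E = ½mv²): kg·m²/s²  ✓ matches

Only kinetic energy has units kg·m²/s².

Answer: kinetic energy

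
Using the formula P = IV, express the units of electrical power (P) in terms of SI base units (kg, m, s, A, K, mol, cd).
Units of each symbol in P = IV:
  I (current): A
  V (voltage, in volts): kg·m²/(s³·A)

Multiplying the contributions: [A] · [kg·m²/(s³·A)]
Adding exponents of each base unit: kg: 1, m: 2, s: -3
SI base units of electrical power: kg·m²/s³

Answer: kg·m²/s³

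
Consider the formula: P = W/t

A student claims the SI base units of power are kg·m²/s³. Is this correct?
Units of each symbol in P = W/t:
  W (work): kg·m²/s²
  t (time): s  → in the denominator, contributes 1/s

Multiplying the contributions: [kg·m²/s²] · [1/s]
Adding exponents of each base unit: kg: 1, m: 2, s: -3
SI base units of power: kg·m²/s³

The claimed units kg·m²/s³ match the derived units, so the claim is correct.

Answer: Yes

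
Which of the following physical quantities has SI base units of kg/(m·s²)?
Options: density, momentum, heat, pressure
Checking the SI base units of each option:
  density (ρ = m/V): kg/m³  ✗
  momentum (p = mv): kg·m/s  ✗
  heat (Q = mcΔT): kg·m²/s²  ✗
  pressure (P = F/A): kg/(m·s²)  ✓ matches

Only pressure has units kg/(m·s²).

Answer: pressure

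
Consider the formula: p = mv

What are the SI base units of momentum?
Units of each symbol in p = mv:
  m (mass): kg
  v (velocity): m/s

Multiplying the contributions: [kg] · [m/s]
Adding exponents of each base unit: kg: 1, m: 1, s: -1
SI base units of momentum: kg·m/s

Answer: kg·m/s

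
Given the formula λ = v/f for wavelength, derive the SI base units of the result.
Units of each symbol in λ = v/f:
  v (wave speed): m/s
  f (frequency): 1/s  → in the denominator, contributes s

Multiplying the contributions: [m/s] · [s]
Adding exponents of each base unit: m: 1
SI base units of wavelength: m

Answer: m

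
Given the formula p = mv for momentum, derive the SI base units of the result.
Units of each symbol in p = mv:
  m (mass): kg
  v (velocity): m/s

Multiplying the contributions: [kg] · [m/s]
Adding exponents of each base unit: kg: 1, m: 1, s: -1
SI base units of momentum: kg·m/s

Answer: kg·m/s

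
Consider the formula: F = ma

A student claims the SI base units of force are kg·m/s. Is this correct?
Units of each symbol in F = ma:
  m (mass): kg
  a (acceleration): m/s²

Multiplying the contributions: [kg] · [m/s²]
Adding exponents of each base unit: kg: 1, m: 1, s: -2
SI base units of force: kg·m/s²

The claimed units kg·m/s (exponents kg: 1, m: 1, s: -1) do not match the derived units kg·m/s² (exponents kg: 1, m: 1, s: -2), so the claim is incorrect.

Answer: No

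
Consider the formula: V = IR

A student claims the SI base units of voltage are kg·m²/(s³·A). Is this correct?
Units of each symbol in V = IR:
  I (current): A
  R (resistance, in ohms): kg·m²/(s³·A²)

Multiplying the contributions: [A] · [kg·m²/(s³·A²)]
Adding exponents of each base unit: kg: 1, m: 2, s: -3, A: -1
SI base units of voltage: kg·m²/(s³·A)

The claimed units kg·m²/(s³·A) match the derived units, so the claim is correct.

Answer: Yes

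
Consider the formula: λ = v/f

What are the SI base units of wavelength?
Units of each symbol in λ = v/f:
  v (wave speed): m/s
  f (frequency): 1/s  → in the denominator, contributes s

Multiplying the contributions: [m/s] · [s]
Adding exponents of each base unit: m: 1
SI base units of wavelength: m

Answer: m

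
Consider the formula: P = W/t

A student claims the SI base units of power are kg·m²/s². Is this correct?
Units of each symbol in P = W/t:
  W (work): kg·m²/s²
  t (time): s  → in the denominator, contributes 1/s

Multiplying the contributions: [kg·m²/s²] · [1/s]
Adding exponents of each base unit: kg: 1, m: 2, s: -3
SI base units of power: kg·m²/s³

The claimed units kg·m²/s² (exponents kg: 1, m: 2, s: -2) do not match the derived units kg·m²/s³ (exponents kg: 1, m: 2, s: -3), so the claim is incorrect.

Answer: No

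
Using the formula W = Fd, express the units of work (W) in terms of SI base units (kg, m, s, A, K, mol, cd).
Units of each symbol in W = Fd:
  F (force): kg·m/s²
  d (displacement): m

Multiplying the contributions: [kg·m/s²] · [m]
Adding exponents of each base unit: kg: 1, m: 2, s: -2
SI base units of work: kg·m²/s²

Answer: kg·m²/s²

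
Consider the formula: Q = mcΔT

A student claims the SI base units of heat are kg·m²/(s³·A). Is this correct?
Units of each symbol in Q = mcΔT:
  m (mass): kg
  c (specific heat capacity, in J/(kg·K)): m²/(s²·K)
  ΔT (temperature change): K

Multiplying the contributions: [kg] · [m²/(s²·K)] · [K]
Adding exponents of each base unit: kg: 1, m: 2, s: -2
SI base units of heat: kg·m²/s²

The claimed units kg·m²/(s³·A) (exponents kg: 1, m: 2, s: -3, A: -1) do not match the derived units kg·m²/s² (exponents kg: 1, m: 2, s: -2), so the claim is incorrect.

Answer: No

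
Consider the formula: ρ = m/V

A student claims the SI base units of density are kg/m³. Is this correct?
Units of each symbol in ρ = m/V:
  m (mass): kg
  V (volume): m³  → in the denominator, contributes 1/m³

Multiplying the contributions: [kg] · [1/m³]
Adding exponents of each base unit: kg: 1, m: -3
SI base units of density: kg/m³

The claimed units kg/m³ match the derived units, so the claim is correct.

Answer: Yes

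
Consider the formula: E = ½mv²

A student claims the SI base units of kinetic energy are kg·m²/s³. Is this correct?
Units of each symbol in E = ½mv²:
  m (mass): kg
  v (speed): m/s  → to the power 2, contributes m²/s²
  The factor ½ is dimensionless.

Multiplying the contributions: [kg] · [m²/s²]
Adding exponents of each base unit: kg: 1, m: 2, s: -2
SI base units of kinetic energy: kg·m²/s²

The claimed units kg·m²/s³ (exponents kg: 1, m: 2, s: -3) do not match the derived units kg·m²/s² (exponents kg: 1, m: 2, s: -2), so the claim is incorrect.

Answer: No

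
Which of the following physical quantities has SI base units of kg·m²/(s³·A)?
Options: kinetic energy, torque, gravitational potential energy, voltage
Checking the SI base units of each option:
  kinetic energy (E = ½mv²): kg·m²/s²  ✗
  torque (τ = Fr): kg·m²/s²  ✗
  gravitational potential energy (U = -GMm/r): kg·m²/s²  ✗
  voltage (V = IR): kg·m²/(s³·A)  ✓ matches

Only voltage has units kg·m²/(s³·A).

Answer: voltage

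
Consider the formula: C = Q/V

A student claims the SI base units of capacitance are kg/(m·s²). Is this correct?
Units of each symbol in C = Q/V:
  Q (charge, in coulombs): s·A
  V (voltage, in volts): kg·m²/(s³·A)  → in the denominator, contributes s³·A/(kg·m²)

Multiplying the contributions: [s·A] · [s³·A/(kg·m²)]
Adding exponents of each base unit: kg: -1, m: -2, s: 4, A: 2
SI base units of capacitance: s⁴·A²/(kg·m²)

The claimed units kg/(m·s²) (exponents kg: 1, m: -1, s: -2) do not match the derived units s⁴·A²/(kg·m²) (exponents kg: -1, m: -2, s: 4, A: 2), so the claim is incorrect.

Answer: No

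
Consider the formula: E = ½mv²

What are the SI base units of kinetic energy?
Units of each symbol in E = ½mv²:
  m (mass): kg
  v (speed): m/s  → to the power 2, contributes m²/s²
  The factor ½ is dimensionless.

Multiplying the contributions: [kg] · [m²/s²]
Adding exponents of each base unit: kg: 1, m: 2, s: -2
SI base units of kinetic energy: kg·m²/s²

Answer: kg·m²/s²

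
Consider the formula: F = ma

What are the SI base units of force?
Units of each symbol in F = ma:
  m (mass): kg
  a (acceleration): m/s²

Multiplying the contributions: [kg] · [m/s²]
Adding exponents of each base unit: kg: 1, m: 1, s: -2
SI base units of force: kg·m/s²

Answer: kg·m/s²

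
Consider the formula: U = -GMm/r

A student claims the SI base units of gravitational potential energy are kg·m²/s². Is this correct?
Units of each symbol in U = -GMm/r:
  G (gravitational constant): m³/(kg·s²)
  M (mass): kg
  m (mass): kg
  r (distance): m  → in the denominator, contributes 1/m
  The minus sign does not affect the units.

Multiplying the contributions: [m³/(kg·s²)] · [kg] · [kg] · [1/m]
Adding exponents of each base unit: kg: 1, m: 2, s: -2
SI base units of gravitational potential energy: kg·m²/s²

The claimed units kg·m²/s² match the derived units, so the claim is correct.

Answer: Yes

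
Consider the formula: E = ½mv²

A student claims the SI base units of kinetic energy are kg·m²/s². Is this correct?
Units of each symbol in E = ½mv²:
  m (mass): kg
  v (speed): m/s  → to the power 2, contributes m²/s²
  The factor ½ is dimensionless.

Multiplying the contributions: [kg] · [m²/s²]
Adding exponents of each base unit: kg: 1, m: 2, s: -2
SI base units of kinetic energy: kg·m²/s²

The claimed units kg·m²/s² match the derived units, so the claim is correct.

Answer: Yes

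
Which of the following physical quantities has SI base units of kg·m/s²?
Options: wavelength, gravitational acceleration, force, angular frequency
Checking the SI base units of each option:
  wavelength (λ = v/f): m  ✗
  gravitational acceleration (g = GM/r²): m/s²  ✗
  force (F = ma): kg·m/s²  ✓ matches
  angular frequency (ω = 2πf): 1/s  ✗

Only force has units kg·m/s².

Answer: force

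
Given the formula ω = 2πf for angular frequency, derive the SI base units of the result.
Units of each symbol in ω = 2πf:
  f (frequency): 1/s
  The factor 2π is dimensionless.

Multiplying the contributions: [1/s]
Adding exponents of each base unit: s: -1
SI base units of angular frequency: 1/s

Answer: 1/s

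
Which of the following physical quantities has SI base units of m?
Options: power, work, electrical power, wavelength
Checking the SI base units of each option:
  power (P = W/t): kg·m²/s³  ✗
  work (W = Fd): kg·m²/s²  ✗
  electrical power (P = IV): kg·m²/s³  ✗
  wavelength (λ = v/f): m  ✓ matches

Only wavelength has units m.

Answer: wavelength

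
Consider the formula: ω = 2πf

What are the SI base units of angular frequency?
Units of each symbol in ω = 2πf:
  f (frequency): 1/s
  The factor 2π is dimensionless.

Multiplying the contributions: [1/s]
Adding exponents of each base unit: s: -1
SI base units of angular frequency: 1/s

Answer: 1/s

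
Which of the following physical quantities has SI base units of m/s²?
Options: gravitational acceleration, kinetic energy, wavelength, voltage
Checking the SI base units of each option:
  gravitational acceleration (g = GM/r²): m/s²  ✓ matches
  kinetic energy (E = ½mv²): kg·m²/s²  ✗
  wavelength (λ = v/f): m  ✗
  voltage (V = IR): kg·m²/(s³·A)  ✗

Only gravitational acceleration has units m/s².

Answer: gravitational acceleration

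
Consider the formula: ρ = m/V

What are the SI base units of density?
Units of each symbol in ρ = m/V:
  m (mass): kg
  V (volume): m³  → in the denominator, contributes 1/m³

Multiplying the contributions: [kg] · [1/m³]
Adding exponents of each base unit: kg: 1, m: -3
SI base units of density: kg/m³

Answer: kg/m³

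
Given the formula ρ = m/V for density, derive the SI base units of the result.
Units of each symbol in ρ = m/V:
  m (mass): kg
  V (volume): m³  → in the denominator, contributes 1/m³

Multiplying the contributions: [kg] · [1/m³]
Adding exponents of each base unit: kg: 1, m: -3
SI base units of density: kg/m³

Answer: kg/m³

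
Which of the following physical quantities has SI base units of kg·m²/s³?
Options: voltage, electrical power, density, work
Checking the SI base units of each option:
  voltage (V = IR): kg·m²/(s³·A)  ✗
  electrical power (P = IV): kg·m²/s³  ✓ matches
  density (ρ = m/V): kg/m³  ✗
  work (W = Fd): kg·m²/s²  ✗

Only electrical power has units kg·m²/s³.

Answer: electrical power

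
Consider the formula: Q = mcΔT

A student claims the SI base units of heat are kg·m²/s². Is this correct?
Units of each symbol in Q = mcΔT:
  m (mass): kg
  c (specific heat capacity, in J/(kg·K)): m²/(s²·K)
  ΔT (temperature change): K

Multiplying the contributions: [kg] · [m²/(s²·K)] · [K]
Adding exponents of each base unit: kg: 1, m: 2, s: -2
SI base units of heat: kg·m²/s²

The claimed units kg·m²/s² match the derived units, so the claim is correct.

Answer: Yes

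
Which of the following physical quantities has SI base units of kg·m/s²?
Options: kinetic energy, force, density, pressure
Checking the SI base units of each option:
  kinetic energy (E = ½mv²): kg·m²/s²  ✗
  force (F = ma): kg·m/s²  ✓ matches
  density (ρ = m/V): kg/m³  ✗
  pressure (P = F/A): kg/(m·s²)  ✗

Only force has units kg·m/s².

Answer: force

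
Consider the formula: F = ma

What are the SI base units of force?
Units of each symbol in F = ma:
  m (mass): kg
  a (acceleration): m/s²

Multiplying the contributions: [kg] · [m/s²]
Adding exponents of each base unit: kg: 1, m: 1, s: -2
SI base units of force: kg·m/s²

Answer: kg·m/s²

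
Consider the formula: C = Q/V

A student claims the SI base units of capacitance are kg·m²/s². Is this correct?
Units of each symbol in C = Q/V:
  Q (charge, in coulombs): s·A
  V (voltage, in volts): kg·m²/(s³·A)  → in the denominator, contributes s³·A/(kg·m²)

Multiplying the contributions: [s·A] · [s³·A/(kg·m²)]
Adding exponents of each base unit: kg: -1, m: -2, s: 4, A: 2
SI base units of capacitance: s⁴·A²/(kg·m²)

The claimed units kg·m²/s² (exponents kg: 1, m: 2, s: -2) do not match the derived units s⁴·A²/(kg·m²) (exponents kg: -1, m: -2, s: 4, A: 2), so the claim is incorrect.

Answer: No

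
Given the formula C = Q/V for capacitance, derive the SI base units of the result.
Units of each symbol in C = Q/V:
  Q (charge, in coulombs): s·A
  V (voltage, in volts): kg·m²/(s³·A)  → in the denominator, contributes s³·A/(kg·m²)

Multiplying the contributions: [s·A] · [s³·A/(kg·m²)]
Adding exponents of each base unit: kg: -1, m: -2, s: 4, A: 2
SI base units of capacitance: s⁴·A²/(kg·m²)

Answer: s⁴·A²/(kg·m²)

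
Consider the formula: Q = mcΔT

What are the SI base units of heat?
Units of each symbol in Q = mcΔT:
  m (mass): kg
  c (specific heat capacity, in J/(kg·K)): m²/(s²·K)
  ΔT (temperature change): K

Multiplying the contributions: [kg] · [m²/(s²·K)] · [K]
Adding exponents of each base unit: kg: 1, m: 2, s: -2
SI base units of heat: kg·m²/s²

Answer: kg·m²/s²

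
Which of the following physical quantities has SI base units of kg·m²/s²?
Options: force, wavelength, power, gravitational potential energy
Checking the SI base units of each option:
  force (F = ma): kg·m/s²  ✗
  wavelength (λ = v/f): m  ✗
  power (P = W/t): kg·m²/s³  ✗
  gravitational potential energy (U = -GMm/r): kg·m²/s²  ✓ matches

Only gravitational potential energy has units kg·m²/s².

Answer: gravitational potential energy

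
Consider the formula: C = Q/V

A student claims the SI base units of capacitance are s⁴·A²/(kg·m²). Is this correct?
Units of each symbol in C = Q/V:
  Q (charge, in coulombs): s·A
  V (voltage, in volts): kg·m²/(s³·A)  → in the denominator, contributes s³·A/(kg·m²)

Multiplying the contributions: [s·A] · [s³·A/(kg·m²)]
Adding exponents of each base unit: kg: -1, m: -2, s: 4, A: 2
SI base units of capacitance: s⁴·A²/(kg·m²)

The claimed units s⁴·A²/(kg·m²) match the derived units, so the claim is correct.

Answer: Yes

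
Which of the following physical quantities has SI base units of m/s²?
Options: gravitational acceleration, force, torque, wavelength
Checking the SI base units of each option:
  gravitational acceleration (g = GM/r²): m/s²  ✓ matches
  force (F = ma): kg·m/s²  ✗
  torque (τ = Fr): kg·m²/s²  ✗
  wavelength (λ = v/f): m  ✗

Only gravitational acceleration has units m/s².

Answer: gravitational acceleration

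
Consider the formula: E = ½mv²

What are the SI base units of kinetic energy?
Units of each symbol in E = ½mv²:
  m (mass): kg
  v (speed): m/s  → to the power 2, contributes m²/s²
  The factor ½ is dimensionless.

Multiplying the contributions: [kg] · [m²/s²]
Adding exponents of each base unit: kg: 1, m: 2, s: -2
SI base units of kinetic energy: kg·m²/s²

Answer: kg·m²/s²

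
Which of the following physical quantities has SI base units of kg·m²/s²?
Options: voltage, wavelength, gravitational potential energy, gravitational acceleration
Checking the SI base units of each option:
  voltage (V = IR): kg·m²/(s³·A)  ✗
  wavelength (λ = v/f): m  ✗
  gravitational potential energy (U = -GMm/r): kg·m²/s²  ✓ matches
  gravitational acceleration (g = GM/r²): m/s²  ✗

Only gravitational potential energy has units kg·m²/s².

Answer: gravitational potential energy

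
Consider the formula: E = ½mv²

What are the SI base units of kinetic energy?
Units of each symbol in E = ½mv²:
  m (mass): kg
  v (speed): m/s  → to the power 2, contributes m²/s²
  The factor ½ is dimensionless.

Multiplying the contributions: [kg] · [m²/s²]
Adding exponents of each base unit: kg: 1, m: 2, s: -2
SI base units of kinetic energy: kg·m²/s²

Answer: kg·m²/s²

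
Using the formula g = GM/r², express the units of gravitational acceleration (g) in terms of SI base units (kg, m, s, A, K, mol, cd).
Units of each symbol in g = GM/r²:
  G (gravitational constant): m³/(kg·s²)
  M (mass): kg
  r (distance): m  → to the power 2 in the denominator, contributes 1/m²

Multiplying the contributions: [m³/(kg·s²)] · [kg] · [1/m²]
Adding exponents of each base unit: m: 1, s: -2
SI base units of gravitational acceleration: m/s²

Answer: m/s²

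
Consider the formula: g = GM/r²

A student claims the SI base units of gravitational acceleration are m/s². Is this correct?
Units of each symbol in g = GM/r²:
  G (gravitational constant): m³/(kg·s²)
  M (mass): kg
  r (distance): m  → to the power 2 in the denominator, contributes 1/m²

Multiplying the contributions: [m³/(kg·s²)] · [kg] · [1/m²]
Adding exponents of each base unit: m: 1, s: -2
SI base units of gravitational acceleration: m/s²

The claimed units m/s² match the derived units, so the claim is correct.

Answer: Yes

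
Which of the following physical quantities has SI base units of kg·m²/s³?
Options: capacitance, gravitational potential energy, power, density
Checking the SI base units of each option:
  capacitance (C = Q/V): s⁴·A²/(kg·m²)  ✗
  gravitational potential energy (U = -GMm/r): kg·m²/s²  ✗
  power (P = W/t): kg·m²/s³  ✓ matches
  density (ρ = m/V): kg/m³  ✗

Only power has units kg·m²/s³.

Answer: power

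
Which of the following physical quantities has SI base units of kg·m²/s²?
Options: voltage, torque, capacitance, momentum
Checking the SI base units of each option:
  voltage (V = IR): kg·m²/(s³·A)  ✗
  torque (τ = Fr): kg·m²/s²  ✓ matches
  capacitance (C = Q/V): s⁴·A²/(kg·m²)  ✗
  momentum (p = mv): kg·m/s  ✗

Only torque has units kg·m²/s².

Answer: torque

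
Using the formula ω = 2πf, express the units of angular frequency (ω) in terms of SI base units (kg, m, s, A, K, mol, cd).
Units of each symbol in ω = 2πf:
  f (frequency): 1/s
  The factor 2π is dimensionless.

Multiplying the contributions: [1/s]
Adding exponents of each base unit: s: -1
SI base units of angular frequency: 1/s

Answer: 1/s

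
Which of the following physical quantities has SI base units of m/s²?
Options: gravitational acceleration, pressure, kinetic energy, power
Checking the SI base units of each option:
  gravitational acceleration (g = GM/r²): m/s²  ✓ matches
  pressure (P = F/A): kg/(m·s²)  ✗
  kinetic energy (E = ½mv²): kg·m²/s²  ✗
  power (P = W/t): kg·m²/s³  ✗

Only gravitational acceleration has units m/s².

Answer: gravitational acceleration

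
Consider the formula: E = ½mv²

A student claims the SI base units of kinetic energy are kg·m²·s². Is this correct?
Units of each symbol in E = ½mv²:
  m (mass): kg
  v (speed): m/s  → to the power 2, contributes m²/s²
  The factor ½ is dimensionless.

Multiplying the contributions: [kg] · [m²/s²]
Adding exponents of each base unit: kg: 1, m: 2, s: -2
SI base units of kinetic energy: kg·m²/s²

The claimed units kg·m²·s² (exponents kg: 1, m: 2, s: 2) do not match the derived units kg·m²/s² (exponents kg: 1, m: 2, s: -2), so the claim is incorrect.

Answer: No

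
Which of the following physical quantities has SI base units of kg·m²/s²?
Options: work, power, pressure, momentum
Checking the SI base units of each option:
  work (W = Fd): kg·m²/s²  ✓ matches
  power (P = W/t): kg·m²/s³  ✗
  pressure (P = F/A): kg/(m·s²)  ✗
  momentum (p = mv): kg·m/s  ✗

Only work has units kg·m²/s².

Answer: work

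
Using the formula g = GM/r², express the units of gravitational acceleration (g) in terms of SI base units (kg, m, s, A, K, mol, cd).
Units of each symbol in g = GM/r²:
  G (gravitational constant): m³/(kg·s²)
  M (mass): kg
  r (distance): m  → to the power 2 in the denominator, contributes 1/m²

Multiplying the contributions: [m³/(kg·s²)] · [kg] · [1/m²]
Adding exponents of each base unit: m: 1, s: -2
SI base units of gravitational acceleration: m/s²

Answer: m/s²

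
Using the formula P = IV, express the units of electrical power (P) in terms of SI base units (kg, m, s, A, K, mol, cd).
Units of each symbol in P = IV:
  I (current): A
  V (voltage, in volts): kg·m²/(s³·A)

Multiplying the contributions: [A] · [kg·m²/(s³·A)]
Adding exponents of each base unit: kg: 1, m: 2, s: -3
SI base units of electrical power: kg·m²/s³

Answer: kg·m²/s³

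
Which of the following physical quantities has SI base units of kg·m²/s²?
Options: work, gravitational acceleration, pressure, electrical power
Checking the SI base units of each option:
  work (W = Fd): kg·m²/s²  ✓ matches
  gravitational acceleration (g = GM/r²): m/s²  ✗
  pressure (P = F/A): kg/(m·s²)  ✗
  electrical power (P = IV): kg·m²/s³  ✗

Only work has units kg·m²/s².

Answer: work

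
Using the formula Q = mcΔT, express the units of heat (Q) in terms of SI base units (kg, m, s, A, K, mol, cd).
Units of each symbol in Q = mcΔT:
  m (mass): kg
  c (specific heat capacity, in J/(kg·K)): m²/(s²·K)
  ΔT (temperature change): K

Multiplying the contributions: [kg] · [m²/(s²·K)] · [K]
Adding exponents of each base unit: kg: 1, m: 2, s: -2
SI base units of heat: kg·m²/s²

Answer: kg·m²/s²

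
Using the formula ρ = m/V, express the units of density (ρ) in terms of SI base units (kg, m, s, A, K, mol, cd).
Units of each symbol in ρ = m/V:
  m (mass): kg
  V (volume): m³  → in the denominator, contributes 1/m³

Multiplying the contributions: [kg] · [1/m³]
Adding exponents of each base unit: kg: 1, m: -3
SI base units of density: kg/m³

Answer: kg/m³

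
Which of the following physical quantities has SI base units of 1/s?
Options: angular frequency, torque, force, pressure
Checking the SI base units of each option:
  angular frequency (ω = 2πf): 1/s  ✓ matches
  torque (τ = Fr): kg·m²/s²  ✗
  force (F = ma): kg·m/s²  ✗
  pressure (P = F/A): kg/(m·s²)  ✗

Only angular frequency has units 1/s.

Answer: angular frequency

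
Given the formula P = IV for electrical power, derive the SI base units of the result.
Units of each symbol in P = IV:
  I (current): A
  V (voltage, in volts): kg·m²/(s³·A)

Multiplying the contributions: [A] · [kg·m²/(s³·A)]
Adding exponents of each base unit: kg: 1, m: 2, s: -3
SI base units of electrical power: kg·m²/s³

Answer: kg·m²/s³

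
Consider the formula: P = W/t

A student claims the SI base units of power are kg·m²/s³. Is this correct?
Units of each symbol in P = W/t:
  W (work): kg·m²/s²
  t (time): s  → in the denominator, contributes 1/s

Multiplying the contributions: [kg·m²/s²] · [1/s]
Adding exponents of each base unit: kg: 1, m: 2, s: -3
SI base units of power: kg·m²/s³

The claimed units kg·m²/s³ match the derived units, so the claim is correct.

Answer: Yes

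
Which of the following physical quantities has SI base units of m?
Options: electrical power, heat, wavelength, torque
Checking the SI base units of each option:
  electrical power (P = IV): kg·m²/s³  ✗
  heat (Q = mcΔT): kg·m²/s²  ✗
  wavelength (λ = v/f): m  ✓ matches
  torque (τ = Fr): kg·m²/s²  ✗

Only wavelength has units m.

Answer: wavelength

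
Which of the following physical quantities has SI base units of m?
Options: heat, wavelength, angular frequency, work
Checking the SI base units of each option:
  heat (Q = mcΔT): kg·m²/s²  ✗
  wavelength (λ = v/f): m  ✓ matches
  angular frequency (ω = 2πf): 1/s  ✗
  work (W = Fd): kg·m²/s²  ✗

Only wavelength has units m.

Answer: wavelength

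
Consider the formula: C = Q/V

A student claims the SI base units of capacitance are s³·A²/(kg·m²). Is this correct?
Units of each symbol in C = Q/V:
  Q (charge, in coulombs): s·A
  V (voltage, in volts): kg·m²/(s³·A)  → in the denominator, contributes s³·A/(kg·m²)

Multiplying the contributions: [s·A] · [s³·A/(kg·m²)]
Adding exponents of each base unit: kg: -1, m: -2, s: 4, A: 2
SI base units of capacitance: s⁴·A²/(kg·m²)

The claimed units s³·A²/(kg·m²) (exponents kg: -1, m: -2, s: 3, A: 2) do not match the derived units s⁴·A²/(kg·m²) (exponents kg: -1, m: -2, s: 4, A: 2), so the claim is incorrect.

Answer: No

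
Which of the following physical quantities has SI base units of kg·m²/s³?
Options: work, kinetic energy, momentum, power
Checking the SI base units of each option:
  work (W = Fd): kg·m²/s²  ✗
  kinetic energy (E = ½mv²): kg·m²/s²  ✗
  momentum (p = mv): kg·m/s  ✗
  power (P = W/t): kg·m²/s³  ✓ matches

Only power has units kg·m²/s³.

Answer: power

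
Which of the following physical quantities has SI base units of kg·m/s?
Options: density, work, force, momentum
Checking the SI base units of each option:
  density (ρ = m/V): kg/m³  ✗
  work (W = Fd): kg·m²/s²  ✗
  force (F = ma): kg·m/s²  ✗
  momentum (p = mv): kg·m/s  ✓ matches

Only momentum has units kg·m/s.

Answer: momentum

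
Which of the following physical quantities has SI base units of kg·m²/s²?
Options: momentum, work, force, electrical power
Checking the SI base units of each option:
  momentum (p = mv): kg·m/s  ✗
  work (W = Fd): kg·m²/s²  ✓ matches
  force (F = ma): kg·m/s²  ✗
  electrical power (P = IV): kg·m²/s³  ✗

Only work has units kg·m²/s².

Answer: work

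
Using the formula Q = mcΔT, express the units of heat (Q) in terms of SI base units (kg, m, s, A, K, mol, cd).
Units of each symbol in Q = mcΔT:
  m (mass): kg
  c (specific heat capacity, in J/(kg·K)): m²/(s²·K)
  ΔT (temperature change): K

Multiplying the contributions: [kg] · [m²/(s²·K)] · [K]
Adding exponents of each base unit: kg: 1, m: 2, s: -2
SI base units of heat: kg·m²/s²

Answer: kg·m²/s²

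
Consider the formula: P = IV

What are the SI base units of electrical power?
Units of each symbol in P = IV:
  I (current): A
  V (voltage, in volts): kg·m²/(s³·A)

Multiplying the contributions: [A] · [kg·m²/(s³·A)]
Adding exponents of each base unit: kg: 1, m: 2, s: -3
SI base units of electrical power: kg·m²/s³

Answer: kg·m²/s³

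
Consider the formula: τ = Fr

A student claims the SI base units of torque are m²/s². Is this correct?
Units of each symbol in τ = Fr:
  F (force): kg·m/s²
  r (lever arm): m

Multiplying the contributions: [kg·m/s²] · [m]
Adding exponents of each base unit: kg: 1, m: 2, s: -2
SI base units of torque: kg·m²/s²

The claimed units m²/s² (exponents m: 2, s: -2) do not match the derived units kg·m²/s² (exponents kg: 1, m: 2, s: -2), so the claim is incorrect.

Answer: No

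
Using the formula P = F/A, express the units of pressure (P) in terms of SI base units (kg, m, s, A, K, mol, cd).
Units of each symbol in P = F/A:
  F (force): kg·m/s²
  A (area): m²  → in the denominator, contributes 1/m²

Multiplying the contributions: [kg·m/s²] · [1/m²]
Adding exponents of each base unit: kg: 1, m: -1, s: -2
SI base units of pressure: kg/(m·s²)

Answer: kg/(m·s²)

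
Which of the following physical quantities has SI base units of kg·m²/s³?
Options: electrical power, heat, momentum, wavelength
Checking the SI base units of each option:
  electrical power (P = IV): kg·m²/s³  ✓ matches
  heat (Q = mcΔT): kg·m²/s²  ✗
  momentum (p = mv): kg·m/s  ✗
  wavelength (λ = v/f): m  ✗

Only electrical power has units kg·m²/s³.

Answer: electrical power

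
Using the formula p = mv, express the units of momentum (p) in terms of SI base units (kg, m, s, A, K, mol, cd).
Units of each symbol in p = mv:
  m (mass): kg
  v (velocity): m/s

Multiplying the contributions: [kg] · [m/s]
Adding exponents of each base unit: kg: 1, m: 1, s: -1
SI base units of momentum: kg·m/s

Answer: kg·m/s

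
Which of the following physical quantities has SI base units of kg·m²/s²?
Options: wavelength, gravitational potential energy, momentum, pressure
Checking the SI base units of each option:
  wavelength (λ = v/f): m  ✗
  gravitational potential energy (U = -GMm/r): kg·m²/s²  ✓ matches
  momentum (p = mv): kg·m/s  ✗
  pressure (P = F/A): kg/(m·s²)  ✗

Only gravitational potential energy has units kg·m²/s².

Answer: gravitational potential energy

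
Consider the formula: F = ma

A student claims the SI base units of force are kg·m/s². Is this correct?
Units of each symbol in F = ma:
  m (mass): kg
  a (acceleration): m/s²

Multiplying the contributions: [kg] · [m/s²]
Adding exponents of each base unit: kg: 1, m: 1, s: -2
SI base units of force: kg·m/s²

The claimed units kg·m/s² match the derived units, so the claim is correct.

Answer: Yes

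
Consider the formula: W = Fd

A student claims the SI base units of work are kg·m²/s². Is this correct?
Units of each symbol in W = Fd:
  F (force): kg·m/s²
  d (displacement): m

Multiplying the contributions: [kg·m/s²] · [m]
Adding exponents of each base unit: kg: 1, m: 2, s: -2
SI base units of work: kg·m²/s²

The claimed units kg·m²/s² match the derived units, so the claim is correct.

Answer: Yes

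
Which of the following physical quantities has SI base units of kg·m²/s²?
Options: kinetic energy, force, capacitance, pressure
Checking the SI base units of each option:
  kinetic energy (E = ½mv²): kg·m²/s²  ✓ matches
  force (F = ma): kg·m/s²  ✗
  capacitance (C = Q/V): s⁴·A²/(kg·m²)  ✗
  pressure (P = F/A): kg/(m·s²)  ✗

Only kinetic energy has units kg·m²/s².

Answer: kinetic energy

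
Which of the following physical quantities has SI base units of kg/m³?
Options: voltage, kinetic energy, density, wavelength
Checking the SI base units of each option:
  voltage (V = IR): kg·m²/(s³·A)  ✗
  kinetic energy (E = ½mv²): kg·m²/s²  ✗
  density (ρ = m/V): kg/m³  ✓ matches
  wavelength (λ = v/f): m  ✗

Only density has units kg/m³.

Answer: density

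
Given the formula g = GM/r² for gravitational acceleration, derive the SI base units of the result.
Units of each symbol in g = GM/r²:
  G (gravitational constant): m³/(kg·s²)
  M (mass): kg
  r (distance): m  → to the power 2 in the denominator, contributes 1/m²

Multiplying the contributions: [m³/(kg·s²)] · [kg] · [1/m²]
Adding exponents of each base unit: m: 1, s: -2
SI base units of gravitational acceleration: m/s²

Answer: m/s²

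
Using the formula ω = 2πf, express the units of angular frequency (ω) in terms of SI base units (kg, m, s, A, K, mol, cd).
Units of each symbol in ω = 2πf:
  f (frequency): 1/s
  The factor 2π is dimensionless.

Multiplying the contributions: [1/s]
Adding exponents of each base unit: s: -1
SI base units of angular frequency: 1/s

Answer: 1/s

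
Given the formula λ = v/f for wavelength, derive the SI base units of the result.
Units of each symbol in λ = v/f:
  v (wave speed): m/s
  f (frequency): 1/s  → in the denominator, contributes s

Multiplying the contributions: [m/s] · [s]
Adding exponents of each base unit: m: 1
SI base units of wavelength: m

Answer: m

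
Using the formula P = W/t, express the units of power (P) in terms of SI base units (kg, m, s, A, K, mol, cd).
Units of each symbol in P = W/t:
  W (work): kg·m²/s²
  t (time): s  → in the denominator, contributes 1/s

Multiplying the contributions: [kg·m²/s²] · [1/s]
Adding exponents of each base unit: kg: 1, m: 2, s: -3
SI base units of power: kg·m²/s³

Answer: kg·m²/s³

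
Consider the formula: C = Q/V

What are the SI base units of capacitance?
Units of each symbol in C = Q/V:
  Q (charge, in coulombs): s·A
  V (voltage, in volts): kg·m²/(s³·A)  → in the denominator, contributes s³·A/(kg·m²)

Multiplying the contributions: [s·A] · [s³·A/(kg·m²)]
Adding exponents of each base unit: kg: -1, m: -2, s: 4, A: 2
SI base units of capacitance: s⁴·A²/(kg·m²)

Answer: s⁴·A²/(kg·m²)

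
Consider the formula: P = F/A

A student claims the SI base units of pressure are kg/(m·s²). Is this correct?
Units of each symbol in P = F/A:
  F (force): kg·m/s²
  A (area): m²  → in the denominator, contributes 1/m²

Multiplying the contributions: [kg·m/s²] · [1/m²]
Adding exponents of each base unit: kg: 1, m: -1, s: -2
SI base units of pressure: kg/(m·s²)

The claimed units kg/(m·s²) match the derived units, so the claim is correct.

Answer: Yes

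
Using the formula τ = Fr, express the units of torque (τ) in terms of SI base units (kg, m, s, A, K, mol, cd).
Units of each symbol in τ = Fr:
  F (force): kg·m/s²
  r (lever arm): m

Multiplying the contributions: [kg·m/s²] · [m]
Adding exponents of each base unit: kg: 1, m: 2, s: -2
SI base units of torque: kg·m²/s²

Answer: kg·m²/s²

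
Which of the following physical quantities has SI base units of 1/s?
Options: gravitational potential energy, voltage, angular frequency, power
Checking the SI base units of each option:
  gravitational potential energy (U = -GMm/r): kg·m²/s²  ✗
  voltage (V = IR): kg·m²/(s³·A)  ✗
  angular frequency (ω = 2πf): 1/s  ✓ matches
  power (P = W/t): kg·m²/s³  ✗

Only angular frequency has units 1/s.

Answer: angular frequency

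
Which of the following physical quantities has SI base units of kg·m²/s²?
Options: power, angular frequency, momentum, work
Checking the SI base units of each option:
  power (P = W/t): kg·m²/s³  ✗
  angular frequency (ω = 2πf): 1/s  ✗
  momentum (p = mv): kg·m/s  ✗
  work (W = Fd): kg·m²/s²  ✓ matches

Only work has units kg·m²/s².

Answer: work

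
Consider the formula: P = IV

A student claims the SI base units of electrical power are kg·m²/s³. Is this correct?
Units of each symbol in P = IV:
  I (current): A
  V (voltage, in volts): kg·m²/(s³·A)

Multiplying the contributions: [A] · [kg·m²/(s³·A)]
Adding exponents of each base unit: kg: 1, m: 2, s: -3
SI base units of electrical power: kg·m²/s³

The claimed units kg·m²/s³ match the derived units, so the claim is correct.

Answer: Yes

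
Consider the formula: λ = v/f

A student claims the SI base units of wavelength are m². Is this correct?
Units of each symbol in λ = v/f:
  v (wave speed): m/s
  f (frequency): 1/s  → in the denominator, contributes s

Multiplying the contributions: [m/s] · [s]
Adding exponents of each base unit: m: 1
SI base units of wavelength: m

The claimed units m² (exponents m: 2) do not match the derived units m (exponents m: 1), so the claim is incorrect.

Answer: No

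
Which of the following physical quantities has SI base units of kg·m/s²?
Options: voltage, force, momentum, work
Checking the SI base units of each option:
  voltage (V = IR): kg·m²/(s³·A)  ✗
  force (F = ma): kg·m/s²  ✓ matches
  momentum (p = mv): kg·m/s  ✗
  work (W = Fd): kg·m²/s²  ✗

Only force has units kg·m/s².

Answer: force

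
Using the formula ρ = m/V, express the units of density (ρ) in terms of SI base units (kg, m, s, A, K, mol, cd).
Units of each symbol in ρ = m/V:
  m (mass): kg
  V (volume): m³  → in the denominator, contributes 1/m³

Multiplying the contributions: [kg] · [1/m³]
Adding exponents of each base unit: kg: 1, m: -3
SI base units of density: kg/m³

Answer: kg/m³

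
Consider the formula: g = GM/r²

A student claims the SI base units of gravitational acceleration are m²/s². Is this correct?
Units of each symbol in g = GM/r²:
  G (gravitational constant): m³/(kg·s²)
  M (mass): kg
  r (distance): m  → to the power 2 in the denominator, contributes 1/m²

Multiplying the contributions: [m³/(kg·s²)] · [kg] · [1/m²]
Adding exponents of each base unit: m: 1, s: -2
SI base units of gravitational acceleration: m/s²

The claimed units m²/s² (exponents m: 2, s: -2) do not match the derived units m/s² (exponents m: 1, s: -2), so the claim is incorrect.

Answer: No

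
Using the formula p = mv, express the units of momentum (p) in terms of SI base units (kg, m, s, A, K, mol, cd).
Units of each symbol in p = mv:
  m (mass): kg
  v (velocity): m/s

Multiplying the contributions: [kg] · [m/s]
Adding exponents of each base unit: kg: 1, m: 1, s: -1
SI base units of momentum: kg·m/s

Answer: kg·m/s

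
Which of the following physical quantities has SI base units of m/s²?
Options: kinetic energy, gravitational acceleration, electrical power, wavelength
Checking the SI base units of each option:
  kinetic energy (E = ½mv²): kg·m²/s²  ✗
  gravitational acceleration (g = GM/r²): m/s²  ✓ matches
  electrical power (P = IV): kg·m²/s³  ✗
  wavelength (λ = v/f): m  ✗

Only gravitational acceleration has units m/s².

Answer: gravitational acceleration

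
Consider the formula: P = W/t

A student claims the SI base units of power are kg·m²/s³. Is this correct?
Units of each symbol in P = W/t:
  W (work): kg·m²/s²
  t (time): s  → in the denominator, contributes 1/s

Multiplying the contributions: [kg·m²/s²] · [1/s]
Adding exponents of each base unit: kg: 1, m: 2, s: -3
SI base units of power: kg·m²/s³

The claimed units kg·m²/s³ match the derived units, so the claim is correct.

Answer: Yes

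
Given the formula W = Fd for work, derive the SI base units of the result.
Units of each symbol in W = Fd:
  F (force): kg·m/s²
  d (displacement): m

Multiplying the contributions: [kg·m/s²] · [m]
Adding exponents of each base unit: kg: 1, m: 2, s: -2
SI base units of work: kg·m²/s²

Answer: kg·m²/s²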